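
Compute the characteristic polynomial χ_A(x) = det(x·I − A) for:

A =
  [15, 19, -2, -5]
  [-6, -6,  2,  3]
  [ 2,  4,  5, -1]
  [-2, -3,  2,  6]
x^4 - 20*x^3 + 150*x^2 - 500*x + 625

Expanding det(x·I − A) (e.g. by cofactor expansion or by noting that A is similar to its Jordan form J, which has the same characteristic polynomial as A) gives
  χ_A(x) = x^4 - 20*x^3 + 150*x^2 - 500*x + 625
which factors as (x - 5)^4. The eigenvalues (with algebraic multiplicities) are λ = 5 with multiplicity 4.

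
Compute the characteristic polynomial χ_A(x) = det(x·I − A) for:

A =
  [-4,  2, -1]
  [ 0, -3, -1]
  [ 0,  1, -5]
x^3 + 12*x^2 + 48*x + 64

Expanding det(x·I − A) (e.g. by cofactor expansion or by noting that A is similar to its Jordan form J, which has the same characteristic polynomial as A) gives
  χ_A(x) = x^3 + 12*x^2 + 48*x + 64
which factors as (x + 4)^3. The eigenvalues (with algebraic multiplicities) are λ = -4 with multiplicity 3.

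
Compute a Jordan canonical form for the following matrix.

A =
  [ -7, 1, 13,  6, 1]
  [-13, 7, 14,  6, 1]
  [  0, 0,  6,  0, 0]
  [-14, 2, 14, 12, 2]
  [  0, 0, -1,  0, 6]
J_1(0) ⊕ J_2(6) ⊕ J_2(6)

The characteristic polynomial is
  det(x·I − A) = x^5 - 24*x^4 + 216*x^3 - 864*x^2 + 1296*x = x*(x - 6)^4

Eigenvalues and multiplicities (the geometric multiplicity of λ is n − rank(A − λI), which equals the number of Jordan blocks for λ):
  λ = 0: algebraic multiplicity = 1, geometric multiplicity = 1
  λ = 6: algebraic multiplicity = 4, geometric multiplicity = 2

Determining the block sizes for each eigenvalue:
  λ = 0: one block (gm = 1), so the single block has size am = 1 → block sizes [1]
  λ = 6: with am = 4 and gm = 2, the partition is not yet determined (e.g. several partitions of 4 into 2 parts exist). Let N = A − (6)·I. Computing rank(N^1) = 3, rank(N^2) = 1; the number of blocks of size ≥ j is rank(N^{j−1}) − rank(N^j), giving [2, 2]. So we have 2 block(s) of size 2 → block sizes [2, 2]

Assembling the blocks gives a Jordan form
J =
  [0, 0, 0, 0, 0]
  [0, 6, 1, 0, 0]
  [0, 0, 6, 0, 0]
  [0, 0, 0, 6, 1]
  [0, 0, 0, 0, 6]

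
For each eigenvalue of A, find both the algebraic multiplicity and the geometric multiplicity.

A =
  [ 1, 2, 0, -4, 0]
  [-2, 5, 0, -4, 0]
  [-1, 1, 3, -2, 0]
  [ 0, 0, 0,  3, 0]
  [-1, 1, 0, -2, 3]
λ = 3: alg = 5, geom = 4

Step 1 — factor the characteristic polynomial to read off the algebraic multiplicities:
  χ_A(x) = (x - 3)^5

Step 2 — compute geometric multiplicities via the rank-nullity identity g(λ) = n − rank(A − λI):
  rank(A − (3)·I) = 1, so dim ker(A − (3)·I) = n − 1 = 4

Summary:
  λ = 3: algebraic multiplicity = 5, geometric multiplicity = 4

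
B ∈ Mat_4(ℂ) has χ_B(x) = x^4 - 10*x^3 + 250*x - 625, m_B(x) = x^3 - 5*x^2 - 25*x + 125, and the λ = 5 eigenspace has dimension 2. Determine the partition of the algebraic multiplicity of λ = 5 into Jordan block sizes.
Block sizes for λ = 5: [2, 1]

Step 1 — from the characteristic polynomial, algebraic multiplicity of λ = 5 is 3. From dim ker(B − (5)·I) = 2, there are exactly 2 Jordan blocks for λ = 5.
Step 2 — from the minimal polynomial, the factor (x − 5)^2 tells us the largest block for λ = 5 has size 2.
Step 3 — with total size 3, 2 blocks, and largest block 2, the block sizes (in nonincreasing order) are [2, 1].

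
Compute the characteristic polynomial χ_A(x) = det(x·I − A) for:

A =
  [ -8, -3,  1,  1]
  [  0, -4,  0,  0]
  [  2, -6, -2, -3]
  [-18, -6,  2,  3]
x^4 + 11*x^3 + 36*x^2 + 16*x - 64

Expanding det(x·I − A) (e.g. by cofactor expansion or by noting that A is similar to its Jordan form J, which has the same characteristic polynomial as A) gives
  χ_A(x) = x^4 + 11*x^3 + 36*x^2 + 16*x - 64
which factors as (x - 1)*(x + 4)^3. The eigenvalues (with algebraic multiplicities) are λ = -4 with multiplicity 3, λ = 1 with multiplicity 1.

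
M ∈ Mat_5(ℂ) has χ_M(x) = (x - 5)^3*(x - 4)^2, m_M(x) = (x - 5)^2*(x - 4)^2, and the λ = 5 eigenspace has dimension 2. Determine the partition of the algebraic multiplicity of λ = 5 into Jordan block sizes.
Block sizes for λ = 5: [2, 1]

Step 1 — from the characteristic polynomial, algebraic multiplicity of λ = 5 is 3. From dim ker(M − (5)·I) = 2, there are exactly 2 Jordan blocks for λ = 5.
Step 2 — from the minimal polynomial, the factor (x − 5)^2 tells us the largest block for λ = 5 has size 2.
Step 3 — with total size 3, 2 blocks, and largest block 2, the block sizes (in nonincreasing order) are [2, 1].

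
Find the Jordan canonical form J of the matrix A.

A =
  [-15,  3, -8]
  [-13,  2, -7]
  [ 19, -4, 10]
J_3(-1)

The characteristic polynomial is
  det(x·I − A) = x^3 + 3*x^2 + 3*x + 1 = (x + 1)^3

Eigenvalues and multiplicities (the geometric multiplicity of λ is n − rank(A − λI), which equals the number of Jordan blocks for λ):
  λ = -1: algebraic multiplicity = 3, geometric multiplicity = 1

Determining the block sizes for each eigenvalue:
  λ = -1: one block (gm = 1), so the single block has size am = 3 → block sizes [3]

Assembling the blocks gives a Jordan form
J =
  [-1,  1,  0]
  [ 0, -1,  1]
  [ 0,  0, -1]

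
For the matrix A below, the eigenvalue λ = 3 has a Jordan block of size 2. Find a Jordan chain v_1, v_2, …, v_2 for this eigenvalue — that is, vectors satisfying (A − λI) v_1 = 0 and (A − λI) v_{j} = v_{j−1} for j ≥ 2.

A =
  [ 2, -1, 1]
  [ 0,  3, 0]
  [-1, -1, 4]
A Jordan chain for λ = 3 of length 2:
v_1 = (-1, 0, -1)ᵀ
v_2 = (1, 0, 0)ᵀ

Let N = A − (3)·I. We want v_2 with N^2 v_2 = 0 but N^1 v_2 ≠ 0; then v_{j-1} := N · v_j for j = 2, …, 2.

Pick v_2 = (1, 0, 0)ᵀ.
Then v_1 = N · v_2 = (-1, 0, -1)ᵀ.

Sanity check: (A − (3)·I) v_1 = (0, 0, 0)ᵀ = 0. ✓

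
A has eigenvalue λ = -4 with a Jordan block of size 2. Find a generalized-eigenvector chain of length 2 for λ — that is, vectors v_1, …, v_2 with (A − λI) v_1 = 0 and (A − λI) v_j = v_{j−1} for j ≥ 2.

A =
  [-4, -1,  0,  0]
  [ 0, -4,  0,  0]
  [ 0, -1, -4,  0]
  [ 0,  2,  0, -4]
A Jordan chain for λ = -4 of length 2:
v_1 = (-1, 0, -1, 2)ᵀ
v_2 = (0, 1, 0, 0)ᵀ

Let N = A − (-4)·I. We want v_2 with N^2 v_2 = 0 but N^1 v_2 ≠ 0; then v_{j-1} := N · v_j for j = 2, …, 2.

Pick v_2 = (0, 1, 0, 0)ᵀ.
Then v_1 = N · v_2 = (-1, 0, -1, 2)ᵀ.

Sanity check: (A − (-4)·I) v_1 = (0, 0, 0, 0)ᵀ = 0. ✓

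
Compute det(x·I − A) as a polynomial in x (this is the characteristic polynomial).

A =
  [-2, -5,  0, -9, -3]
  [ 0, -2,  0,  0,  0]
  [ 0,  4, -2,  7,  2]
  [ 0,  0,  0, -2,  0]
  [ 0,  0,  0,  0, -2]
x^5 + 10*x^4 + 40*x^3 + 80*x^2 + 80*x + 32

Expanding det(x·I − A) (e.g. by cofactor expansion or by noting that A is similar to its Jordan form J, which has the same characteristic polynomial as A) gives
  χ_A(x) = x^5 + 10*x^4 + 40*x^3 + 80*x^2 + 80*x + 32
which factors as (x + 2)^5. The eigenvalues (with algebraic multiplicities) are λ = -2 with multiplicity 5.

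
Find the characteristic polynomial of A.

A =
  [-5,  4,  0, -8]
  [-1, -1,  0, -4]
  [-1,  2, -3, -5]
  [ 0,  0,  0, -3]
x^4 + 12*x^3 + 54*x^2 + 108*x + 81

Expanding det(x·I − A) (e.g. by cofactor expansion or by noting that A is similar to its Jordan form J, which has the same characteristic polynomial as A) gives
  χ_A(x) = x^4 + 12*x^3 + 54*x^2 + 108*x + 81
which factors as (x + 3)^4. The eigenvalues (with algebraic multiplicities) are λ = -3 with multiplicity 4.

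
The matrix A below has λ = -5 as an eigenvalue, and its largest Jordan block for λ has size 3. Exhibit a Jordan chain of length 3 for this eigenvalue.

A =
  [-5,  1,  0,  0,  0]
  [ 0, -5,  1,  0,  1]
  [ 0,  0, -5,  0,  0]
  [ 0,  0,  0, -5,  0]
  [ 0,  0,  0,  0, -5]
A Jordan chain for λ = -5 of length 3:
v_1 = (1, 0, 0, 0, 0)ᵀ
v_2 = (0, 1, 0, 0, 0)ᵀ
v_3 = (0, 0, 1, 0, 0)ᵀ

Let N = A − (-5)·I. We want v_3 with N^3 v_3 = 0 but N^2 v_3 ≠ 0; then v_{j-1} := N · v_j for j = 3, …, 2.

Pick v_3 = (0, 0, 1, 0, 0)ᵀ.
Then v_2 = N · v_3 = (0, 1, 0, 0, 0)ᵀ.
Then v_1 = N · v_2 = (1, 0, 0, 0, 0)ᵀ.

Sanity check: (A − (-5)·I) v_1 = (0, 0, 0, 0, 0)ᵀ = 0. ✓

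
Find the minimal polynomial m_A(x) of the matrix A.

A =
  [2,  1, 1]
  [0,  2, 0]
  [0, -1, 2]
x^3 - 6*x^2 + 12*x - 8

The characteristic polynomial is χ_A(x) = (x - 2)^3, so the eigenvalues are known. The minimal polynomial is
  m_A(x) = Π_λ (x − λ)^{k_λ}
where k_λ is the size of the *largest* Jordan block for λ (equivalently, the smallest k with (A − λI)^k v = 0 for every generalised eigenvector v of λ).

  λ = 2: largest Jordan block has size 3, contributing (x − 2)^3

So m_A(x) = (x - 2)^3 = x^3 - 6*x^2 + 12*x - 8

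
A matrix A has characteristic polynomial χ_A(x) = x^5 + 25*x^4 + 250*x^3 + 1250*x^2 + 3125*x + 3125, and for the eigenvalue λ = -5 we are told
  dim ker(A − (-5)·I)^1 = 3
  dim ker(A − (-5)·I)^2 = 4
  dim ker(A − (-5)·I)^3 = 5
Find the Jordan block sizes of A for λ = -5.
Block sizes for λ = -5: [3, 1, 1]

From the dimensions of kernels of powers, the number of Jordan blocks of size at least j is d_j − d_{j−1} where d_j = dim ker(N^j) (with d_0 = 0). Computing the differences gives [3, 1, 1].
The number of blocks of size exactly k is (#blocks of size ≥ k) − (#blocks of size ≥ k + 1), so the partition is: 2 block(s) of size 1, 1 block(s) of size 3.
In nonincreasing order the block sizes are [3, 1, 1].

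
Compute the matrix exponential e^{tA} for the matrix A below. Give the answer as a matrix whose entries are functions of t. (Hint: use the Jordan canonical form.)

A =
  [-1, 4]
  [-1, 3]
e^{tA} =
  [-2*t*exp(t) + exp(t), 4*t*exp(t)]
  [-t*exp(t), 2*t*exp(t) + exp(t)]

Strategy: write A = P · J · P⁻¹ where J is a Jordan canonical form, so e^{tA} = P · e^{tJ} · P⁻¹, and e^{tJ} can be computed block-by-block.

A has Jordan form
J =
  [1, 1]
  [0, 1]
(up to reordering of blocks).

Per-block formulas:
  For a 2×2 Jordan block J_2(1): exp(t · J_2(1)) = e^(1t)·(I + t·N), where N is the 2×2 nilpotent shift.

After assembling e^{tJ} and conjugating by P, we get:

e^{tA} =
  [-2*t*exp(t) + exp(t), 4*t*exp(t)]
  [-t*exp(t), 2*t*exp(t) + exp(t)]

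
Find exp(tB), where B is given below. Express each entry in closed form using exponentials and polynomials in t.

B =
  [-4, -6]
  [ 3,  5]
e^{tB} =
  [-exp(2*t) + 2*exp(-t), -2*exp(2*t) + 2*exp(-t)]
  [exp(2*t) - exp(-t), 2*exp(2*t) - exp(-t)]

Strategy: write B = P · J · P⁻¹ where J is a Jordan canonical form, so e^{tB} = P · e^{tJ} · P⁻¹, and e^{tJ} can be computed block-by-block.

B has Jordan form
J =
  [-1, 0]
  [ 0, 2]
(up to reordering of blocks).

Per-block formulas:
  For a 1×1 block at λ = 2: exp(t · [2]) = [e^(2t)].
  For a 1×1 block at λ = -1: exp(t · [-1]) = [e^(-1t)].

After assembling e^{tJ} and conjugating by P, we get:

e^{tB} =
  [-exp(2*t) + 2*exp(-t), -2*exp(2*t) + 2*exp(-t)]
  [exp(2*t) - exp(-t), 2*exp(2*t) - exp(-t)]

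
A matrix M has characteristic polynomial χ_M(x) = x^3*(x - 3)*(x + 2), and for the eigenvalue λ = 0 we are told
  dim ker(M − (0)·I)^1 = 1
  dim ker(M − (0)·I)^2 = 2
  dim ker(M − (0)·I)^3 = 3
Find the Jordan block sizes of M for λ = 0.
Block sizes for λ = 0: [3]

From the dimensions of kernels of powers, the number of Jordan blocks of size at least j is d_j − d_{j−1} where d_j = dim ker(N^j) (with d_0 = 0). Computing the differences gives [1, 1, 1].
The number of blocks of size exactly k is (#blocks of size ≥ k) − (#blocks of size ≥ k + 1), so the partition is: 1 block(s) of size 3.
In nonincreasing order the block sizes are [3].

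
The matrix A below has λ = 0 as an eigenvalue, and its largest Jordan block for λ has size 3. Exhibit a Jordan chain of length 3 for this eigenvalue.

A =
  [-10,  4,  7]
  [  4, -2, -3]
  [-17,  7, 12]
A Jordan chain for λ = 0 of length 3:
v_1 = (-3, 3, -6)ᵀ
v_2 = (-10, 4, -17)ᵀ
v_3 = (1, 0, 0)ᵀ

Let N = A − (0)·I. We want v_3 with N^3 v_3 = 0 but N^2 v_3 ≠ 0; then v_{j-1} := N · v_j for j = 3, …, 2.

Pick v_3 = (1, 0, 0)ᵀ.
Then v_2 = N · v_3 = (-10, 4, -17)ᵀ.
Then v_1 = N · v_2 = (-3, 3, -6)ᵀ.

Sanity check: (A − (0)·I) v_1 = (0, 0, 0)ᵀ = 0. ✓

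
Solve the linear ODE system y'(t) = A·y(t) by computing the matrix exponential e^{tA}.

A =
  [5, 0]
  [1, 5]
e^{tA} =
  [exp(5*t), 0]
  [t*exp(5*t), exp(5*t)]

Strategy: write A = P · J · P⁻¹ where J is a Jordan canonical form, so e^{tA} = P · e^{tJ} · P⁻¹, and e^{tJ} can be computed block-by-block.

A has Jordan form
J =
  [5, 1]
  [0, 5]
(up to reordering of blocks).

Per-block formulas:
  For a 2×2 Jordan block J_2(5): exp(t · J_2(5)) = e^(5t)·(I + t·N), where N is the 2×2 nilpotent shift.

After assembling e^{tJ} and conjugating by P, we get:

e^{tA} =
  [exp(5*t), 0]
  [t*exp(5*t), exp(5*t)]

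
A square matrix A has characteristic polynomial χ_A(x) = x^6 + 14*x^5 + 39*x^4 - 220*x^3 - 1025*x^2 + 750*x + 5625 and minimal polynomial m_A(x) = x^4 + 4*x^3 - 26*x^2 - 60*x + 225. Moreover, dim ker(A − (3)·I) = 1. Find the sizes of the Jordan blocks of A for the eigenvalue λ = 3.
Block sizes for λ = 3: [2]

Step 1 — from the characteristic polynomial, algebraic multiplicity of λ = 3 is 2. From dim ker(A − (3)·I) = 1, there are exactly 1 Jordan blocks for λ = 3.
Step 2 — from the minimal polynomial, the factor (x − 3)^2 tells us the largest block for λ = 3 has size 2.
Step 3 — with total size 2, 1 blocks, and largest block 2, the block sizes (in nonincreasing order) are [2].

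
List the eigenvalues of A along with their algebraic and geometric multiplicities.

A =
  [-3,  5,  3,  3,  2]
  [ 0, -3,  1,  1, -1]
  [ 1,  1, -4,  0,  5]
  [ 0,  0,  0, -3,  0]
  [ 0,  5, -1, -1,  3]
λ = -3: alg = 4, geom = 2; λ = 2: alg = 1, geom = 1

Step 1 — factor the characteristic polynomial to read off the algebraic multiplicities:
  χ_A(x) = (x - 2)*(x + 3)^4

Step 2 — compute geometric multiplicities via the rank-nullity identity g(λ) = n − rank(A − λI):
  rank(A − (-3)·I) = 3, so dim ker(A − (-3)·I) = n − 3 = 2
  rank(A − (2)·I) = 4, so dim ker(A − (2)·I) = n − 4 = 1

Summary:
  λ = -3: algebraic multiplicity = 4, geometric multiplicity = 2
  λ = 2: algebraic multiplicity = 1, geometric multiplicity = 1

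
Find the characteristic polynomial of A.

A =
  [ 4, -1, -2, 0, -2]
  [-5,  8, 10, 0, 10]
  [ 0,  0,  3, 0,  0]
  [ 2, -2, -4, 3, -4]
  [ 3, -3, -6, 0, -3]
x^5 - 15*x^4 + 90*x^3 - 270*x^2 + 405*x - 243

Expanding det(x·I − A) (e.g. by cofactor expansion or by noting that A is similar to its Jordan form J, which has the same characteristic polynomial as A) gives
  χ_A(x) = x^5 - 15*x^4 + 90*x^3 - 270*x^2 + 405*x - 243
which factors as (x - 3)^5. The eigenvalues (with algebraic multiplicities) are λ = 3 with multiplicity 5.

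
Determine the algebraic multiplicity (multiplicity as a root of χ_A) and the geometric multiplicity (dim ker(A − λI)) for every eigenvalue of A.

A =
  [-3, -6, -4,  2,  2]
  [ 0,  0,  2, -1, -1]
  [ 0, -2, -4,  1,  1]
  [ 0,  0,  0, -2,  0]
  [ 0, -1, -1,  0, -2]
λ = -3: alg = 1, geom = 1; λ = -2: alg = 4, geom = 2

Step 1 — factor the characteristic polynomial to read off the algebraic multiplicities:
  χ_A(x) = (x + 2)^4*(x + 3)

Step 2 — compute geometric multiplicities via the rank-nullity identity g(λ) = n − rank(A − λI):
  rank(A − (-3)·I) = 4, so dim ker(A − (-3)·I) = n − 4 = 1
  rank(A − (-2)·I) = 3, so dim ker(A − (-2)·I) = n − 3 = 2

Summary:
  λ = -3: algebraic multiplicity = 1, geometric multiplicity = 1
  λ = -2: algebraic multiplicity = 4, geometric multiplicity = 2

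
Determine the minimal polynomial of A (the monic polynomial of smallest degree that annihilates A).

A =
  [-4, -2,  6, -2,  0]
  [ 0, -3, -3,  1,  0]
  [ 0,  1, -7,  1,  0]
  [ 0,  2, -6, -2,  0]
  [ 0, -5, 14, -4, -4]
x^3 + 12*x^2 + 48*x + 64

The characteristic polynomial is χ_A(x) = (x + 4)^5, so the eigenvalues are known. The minimal polynomial is
  m_A(x) = Π_λ (x − λ)^{k_λ}
where k_λ is the size of the *largest* Jordan block for λ (equivalently, the smallest k with (A − λI)^k v = 0 for every generalised eigenvector v of λ).

  λ = -4: largest Jordan block has size 3, contributing (x + 4)^3

So m_A(x) = (x + 4)^3 = x^3 + 12*x^2 + 48*x + 64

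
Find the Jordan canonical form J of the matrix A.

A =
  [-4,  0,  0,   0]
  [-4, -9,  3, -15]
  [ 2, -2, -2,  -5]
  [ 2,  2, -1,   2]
J_1(-4) ⊕ J_2(-3) ⊕ J_1(-3)

The characteristic polynomial is
  det(x·I − A) = x^4 + 13*x^3 + 63*x^2 + 135*x + 108 = (x + 3)^3*(x + 4)

Eigenvalues and multiplicities (the geometric multiplicity of λ is n − rank(A − λI), which equals the number of Jordan blocks for λ):
  λ = -4: algebraic multiplicity = 1, geometric multiplicity = 1
  λ = -3: algebraic multiplicity = 3, geometric multiplicity = 2

Determining the block sizes for each eigenvalue:
  λ = -4: one block (gm = 1), so the single block has size am = 1 → block sizes [1]
  λ = -3: 2 blocks summing to 3 forces exactly one block of size 2 and the rest size 1 → block sizes [2, 1]

Assembling the blocks gives a Jordan form
J =
  [-4,  0,  0,  0]
  [ 0, -3,  1,  0]
  [ 0,  0, -3,  0]
  [ 0,  0,  0, -3]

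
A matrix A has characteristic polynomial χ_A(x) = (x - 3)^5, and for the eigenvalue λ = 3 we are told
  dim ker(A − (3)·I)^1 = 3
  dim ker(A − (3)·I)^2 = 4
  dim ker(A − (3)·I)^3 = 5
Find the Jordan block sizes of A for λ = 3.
Block sizes for λ = 3: [3, 1, 1]

From the dimensions of kernels of powers, the number of Jordan blocks of size at least j is d_j − d_{j−1} where d_j = dim ker(N^j) (with d_0 = 0). Computing the differences gives [3, 1, 1].
The number of blocks of size exactly k is (#blocks of size ≥ k) − (#blocks of size ≥ k + 1), so the partition is: 2 block(s) of size 1, 1 block(s) of size 3.
In nonincreasing order the block sizes are [3, 1, 1].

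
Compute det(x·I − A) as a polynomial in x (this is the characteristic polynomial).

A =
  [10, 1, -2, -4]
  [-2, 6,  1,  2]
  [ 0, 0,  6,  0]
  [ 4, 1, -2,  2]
x^4 - 24*x^3 + 216*x^2 - 864*x + 1296

Expanding det(x·I − A) (e.g. by cofactor expansion or by noting that A is similar to its Jordan form J, which has the same characteristic polynomial as A) gives
  χ_A(x) = x^4 - 24*x^3 + 216*x^2 - 864*x + 1296
which factors as (x - 6)^4. The eigenvalues (with algebraic multiplicities) are λ = 6 with multiplicity 4.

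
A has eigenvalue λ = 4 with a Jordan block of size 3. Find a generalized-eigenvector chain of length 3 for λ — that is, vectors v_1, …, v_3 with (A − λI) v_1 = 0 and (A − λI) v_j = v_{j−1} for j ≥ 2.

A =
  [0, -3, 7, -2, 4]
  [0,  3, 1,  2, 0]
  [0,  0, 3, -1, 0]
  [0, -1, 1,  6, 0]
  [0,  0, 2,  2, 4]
A Jordan chain for λ = 4 of length 3:
v_1 = (-1, 1, -1, 1, 2)ᵀ
v_2 = (-1, 1, 0, 1, 0)ᵀ
v_3 = (1, -1, 0, 0, 0)ᵀ

Let N = A − (4)·I. We want v_3 with N^3 v_3 = 0 but N^2 v_3 ≠ 0; then v_{j-1} := N · v_j for j = 3, …, 2.

Pick v_3 = (1, -1, 0, 0, 0)ᵀ.
Then v_2 = N · v_3 = (-1, 1, 0, 1, 0)ᵀ.
Then v_1 = N · v_2 = (-1, 1, -1, 1, 2)ᵀ.

Sanity check: (A − (4)·I) v_1 = (0, 0, 0, 0, 0)ᵀ = 0. ✓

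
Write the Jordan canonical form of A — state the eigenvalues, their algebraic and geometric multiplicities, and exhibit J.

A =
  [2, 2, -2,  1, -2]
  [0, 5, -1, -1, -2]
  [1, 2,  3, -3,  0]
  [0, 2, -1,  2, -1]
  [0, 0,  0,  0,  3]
J_3(3) ⊕ J_2(3)

The characteristic polynomial is
  det(x·I − A) = x^5 - 15*x^4 + 90*x^3 - 270*x^2 + 405*x - 243 = (x - 3)^5

Eigenvalues and multiplicities (the geometric multiplicity of λ is n − rank(A − λI), which equals the number of Jordan blocks for λ):
  λ = 3: algebraic multiplicity = 5, geometric multiplicity = 2

Determining the block sizes for each eigenvalue:
  λ = 3: with am = 5 and gm = 2, the partition is not yet determined (e.g. several partitions of 5 into 2 parts exist). Let N = A − (3)·I. Computing rank(N^1) = 3, rank(N^2) = 1, rank(N^3) = 0; the number of blocks of size ≥ j is rank(N^{j−1}) − rank(N^j), giving [2, 2, 1]. So we have 1 block(s) of size 3, 1 block(s) of size 2 → block sizes [3, 2]

Assembling the blocks gives a Jordan form
J =
  [3, 1, 0, 0, 0]
  [0, 3, 1, 0, 0]
  [0, 0, 3, 0, 0]
  [0, 0, 0, 3, 1]
  [0, 0, 0, 0, 3]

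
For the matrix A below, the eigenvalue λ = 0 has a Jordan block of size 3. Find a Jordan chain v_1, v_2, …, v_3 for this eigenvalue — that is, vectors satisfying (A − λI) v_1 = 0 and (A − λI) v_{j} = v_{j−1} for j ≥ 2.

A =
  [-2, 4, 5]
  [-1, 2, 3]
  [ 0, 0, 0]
A Jordan chain for λ = 0 of length 3:
v_1 = (2, 1, 0)ᵀ
v_2 = (5, 3, 0)ᵀ
v_3 = (0, 0, 1)ᵀ

Let N = A − (0)·I. We want v_3 with N^3 v_3 = 0 but N^2 v_3 ≠ 0; then v_{j-1} := N · v_j for j = 3, …, 2.

Pick v_3 = (0, 0, 1)ᵀ.
Then v_2 = N · v_3 = (5, 3, 0)ᵀ.
Then v_1 = N · v_2 = (2, 1, 0)ᵀ.

Sanity check: (A − (0)·I) v_1 = (0, 0, 0)ᵀ = 0. ✓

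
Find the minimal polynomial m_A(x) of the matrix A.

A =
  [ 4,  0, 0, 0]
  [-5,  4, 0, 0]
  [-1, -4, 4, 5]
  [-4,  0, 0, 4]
x^2 - 8*x + 16

The characteristic polynomial is χ_A(x) = (x - 4)^4, so the eigenvalues are known. The minimal polynomial is
  m_A(x) = Π_λ (x − λ)^{k_λ}
where k_λ is the size of the *largest* Jordan block for λ (equivalently, the smallest k with (A − λI)^k v = 0 for every generalised eigenvector v of λ).

  λ = 4: largest Jordan block has size 2, contributing (x − 4)^2

So m_A(x) = (x - 4)^2 = x^2 - 8*x + 16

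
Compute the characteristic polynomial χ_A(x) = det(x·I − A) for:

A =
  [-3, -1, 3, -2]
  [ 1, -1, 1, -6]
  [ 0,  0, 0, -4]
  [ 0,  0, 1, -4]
x^4 + 8*x^3 + 24*x^2 + 32*x + 16

Expanding det(x·I − A) (e.g. by cofactor expansion or by noting that A is similar to its Jordan form J, which has the same characteristic polynomial as A) gives
  χ_A(x) = x^4 + 8*x^3 + 24*x^2 + 32*x + 16
which factors as (x + 2)^4. The eigenvalues (with algebraic multiplicities) are λ = -2 with multiplicity 4.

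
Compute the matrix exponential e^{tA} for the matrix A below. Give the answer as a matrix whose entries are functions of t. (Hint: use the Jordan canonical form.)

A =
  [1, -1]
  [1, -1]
e^{tA} =
  [t + 1, -t]
  [t, 1 - t]

Strategy: write A = P · J · P⁻¹ where J is a Jordan canonical form, so e^{tA} = P · e^{tJ} · P⁻¹, and e^{tJ} can be computed block-by-block.

A has Jordan form
J =
  [0, 1]
  [0, 0]
(up to reordering of blocks).

Per-block formulas:
  For a 2×2 Jordan block J_2(0): exp(t · J_2(0)) = e^(0t)·(I + t·N), where N is the 2×2 nilpotent shift.

After assembling e^{tJ} and conjugating by P, we get:

e^{tA} =
  [t + 1, -t]
  [t, 1 - t]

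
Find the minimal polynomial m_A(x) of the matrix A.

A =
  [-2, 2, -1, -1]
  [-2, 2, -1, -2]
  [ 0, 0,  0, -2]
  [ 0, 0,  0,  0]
x^2

The characteristic polynomial is χ_A(x) = x^4, so the eigenvalues are known. The minimal polynomial is
  m_A(x) = Π_λ (x − λ)^{k_λ}
where k_λ is the size of the *largest* Jordan block for λ (equivalently, the smallest k with (A − λI)^k v = 0 for every generalised eigenvector v of λ).

  λ = 0: largest Jordan block has size 2, contributing (x − 0)^2

So m_A(x) = x^2 = x^2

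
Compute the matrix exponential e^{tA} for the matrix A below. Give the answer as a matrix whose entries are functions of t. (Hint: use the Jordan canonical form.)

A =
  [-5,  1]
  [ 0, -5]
e^{tA} =
  [exp(-5*t), t*exp(-5*t)]
  [0, exp(-5*t)]

Strategy: write A = P · J · P⁻¹ where J is a Jordan canonical form, so e^{tA} = P · e^{tJ} · P⁻¹, and e^{tJ} can be computed block-by-block.

A has Jordan form
J =
  [-5,  1]
  [ 0, -5]
(up to reordering of blocks).

Per-block formulas:
  For a 2×2 Jordan block J_2(-5): exp(t · J_2(-5)) = e^(-5t)·(I + t·N), where N is the 2×2 nilpotent shift.

After assembling e^{tJ} and conjugating by P, we get:

e^{tA} =
  [exp(-5*t), t*exp(-5*t)]
  [0, exp(-5*t)]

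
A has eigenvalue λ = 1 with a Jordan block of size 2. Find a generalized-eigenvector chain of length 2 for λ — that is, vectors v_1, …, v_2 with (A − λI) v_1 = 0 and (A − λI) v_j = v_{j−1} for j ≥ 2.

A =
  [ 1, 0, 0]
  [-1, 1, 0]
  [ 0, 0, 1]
A Jordan chain for λ = 1 of length 2:
v_1 = (0, -1, 0)ᵀ
v_2 = (1, 0, 0)ᵀ

Let N = A − (1)·I. We want v_2 with N^2 v_2 = 0 but N^1 v_2 ≠ 0; then v_{j-1} := N · v_j for j = 2, …, 2.

Pick v_2 = (1, 0, 0)ᵀ.
Then v_1 = N · v_2 = (0, -1, 0)ᵀ.

Sanity check: (A − (1)·I) v_1 = (0, 0, 0)ᵀ = 0. ✓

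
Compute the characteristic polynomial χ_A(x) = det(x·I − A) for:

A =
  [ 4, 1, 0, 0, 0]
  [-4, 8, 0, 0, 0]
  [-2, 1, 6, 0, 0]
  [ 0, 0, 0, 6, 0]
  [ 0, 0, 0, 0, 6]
x^5 - 30*x^4 + 360*x^3 - 2160*x^2 + 6480*x - 7776

Expanding det(x·I − A) (e.g. by cofactor expansion or by noting that A is similar to its Jordan form J, which has the same characteristic polynomial as A) gives
  χ_A(x) = x^5 - 30*x^4 + 360*x^3 - 2160*x^2 + 6480*x - 7776
which factors as (x - 6)^5. The eigenvalues (with algebraic multiplicities) are λ = 6 with multiplicity 5.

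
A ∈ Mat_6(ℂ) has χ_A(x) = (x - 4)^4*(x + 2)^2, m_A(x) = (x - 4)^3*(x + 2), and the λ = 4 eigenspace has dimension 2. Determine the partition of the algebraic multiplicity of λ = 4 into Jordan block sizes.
Block sizes for λ = 4: [3, 1]

Step 1 — from the characteristic polynomial, algebraic multiplicity of λ = 4 is 4. From dim ker(A − (4)·I) = 2, there are exactly 2 Jordan blocks for λ = 4.
Step 2 — from the minimal polynomial, the factor (x − 4)^3 tells us the largest block for λ = 4 has size 3.
Step 3 — with total size 4, 2 blocks, and largest block 3, the block sizes (in nonincreasing order) are [3, 1].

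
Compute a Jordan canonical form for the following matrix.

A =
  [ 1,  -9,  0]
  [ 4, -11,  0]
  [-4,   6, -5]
J_2(-5) ⊕ J_1(-5)

The characteristic polynomial is
  det(x·I − A) = x^3 + 15*x^2 + 75*x + 125 = (x + 5)^3

Eigenvalues and multiplicities (the geometric multiplicity of λ is n − rank(A − λI), which equals the number of Jordan blocks for λ):
  λ = -5: algebraic multiplicity = 3, geometric multiplicity = 2

Determining the block sizes for each eigenvalue:
  λ = -5: 2 blocks summing to 3 forces exactly one block of size 2 and the rest size 1 → block sizes [2, 1]

Assembling the blocks gives a Jordan form
J =
  [-5,  1,  0]
  [ 0, -5,  0]
  [ 0,  0, -5]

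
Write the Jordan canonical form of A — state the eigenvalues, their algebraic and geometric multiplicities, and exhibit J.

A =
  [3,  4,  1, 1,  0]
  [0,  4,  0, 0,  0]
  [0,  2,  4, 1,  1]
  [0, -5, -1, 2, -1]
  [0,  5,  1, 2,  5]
J_2(3) ⊕ J_2(4) ⊕ J_1(4)

The characteristic polynomial is
  det(x·I − A) = x^5 - 18*x^4 + 129*x^3 - 460*x^2 + 816*x - 576 = (x - 4)^3*(x - 3)^2

Eigenvalues and multiplicities (the geometric multiplicity of λ is n − rank(A − λI), which equals the number of Jordan blocks for λ):
  λ = 3: algebraic multiplicity = 2, geometric multiplicity = 1
  λ = 4: algebraic multiplicity = 3, geometric multiplicity = 2

Determining the block sizes for each eigenvalue:
  λ = 3: one block (gm = 1), so the single block has size am = 2 → block sizes [2]
  λ = 4: 2 blocks summing to 3 forces exactly one block of size 2 and the rest size 1 → block sizes [2, 1]

Assembling the blocks gives a Jordan form
J =
  [3, 1, 0, 0, 0]
  [0, 3, 0, 0, 0]
  [0, 0, 4, 1, 0]
  [0, 0, 0, 4, 0]
  [0, 0, 0, 0, 4]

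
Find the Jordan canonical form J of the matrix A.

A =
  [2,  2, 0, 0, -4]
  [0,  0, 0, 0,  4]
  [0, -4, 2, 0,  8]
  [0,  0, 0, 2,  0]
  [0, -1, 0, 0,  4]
J_2(2) ⊕ J_1(2) ⊕ J_1(2) ⊕ J_1(2)

The characteristic polynomial is
  det(x·I − A) = x^5 - 10*x^4 + 40*x^3 - 80*x^2 + 80*x - 32 = (x - 2)^5

Eigenvalues and multiplicities (the geometric multiplicity of λ is n − rank(A − λI), which equals the number of Jordan blocks for λ):
  λ = 2: algebraic multiplicity = 5, geometric multiplicity = 4

Determining the block sizes for each eigenvalue:
  λ = 2: 4 blocks summing to 5 forces exactly one block of size 2 and the rest size 1 → block sizes [2, 1, 1, 1]

Assembling the blocks gives a Jordan form
J =
  [2, 1, 0, 0, 0]
  [0, 2, 0, 0, 0]
  [0, 0, 2, 0, 0]
  [0, 0, 0, 2, 0]
  [0, 0, 0, 0, 2]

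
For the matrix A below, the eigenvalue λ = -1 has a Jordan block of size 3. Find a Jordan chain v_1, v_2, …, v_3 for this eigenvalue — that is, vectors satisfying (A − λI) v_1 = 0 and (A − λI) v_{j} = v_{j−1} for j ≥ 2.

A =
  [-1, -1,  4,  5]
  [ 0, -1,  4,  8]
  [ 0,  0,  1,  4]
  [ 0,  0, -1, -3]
A Jordan chain for λ = -1 of length 3:
v_1 = (-1, 0, 0, 0)ᵀ
v_2 = (4, 4, 2, -1)ᵀ
v_3 = (0, 0, 1, 0)ᵀ

Let N = A − (-1)·I. We want v_3 with N^3 v_3 = 0 but N^2 v_3 ≠ 0; then v_{j-1} := N · v_j for j = 3, …, 2.

Pick v_3 = (0, 0, 1, 0)ᵀ.
Then v_2 = N · v_3 = (4, 4, 2, -1)ᵀ.
Then v_1 = N · v_2 = (-1, 0, 0, 0)ᵀ.

Sanity check: (A − (-1)·I) v_1 = (0, 0, 0, 0)ᵀ = 0. ✓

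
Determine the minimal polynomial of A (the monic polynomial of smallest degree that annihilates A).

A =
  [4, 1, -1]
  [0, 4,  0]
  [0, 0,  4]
x^2 - 8*x + 16

The characteristic polynomial is χ_A(x) = (x - 4)^3, so the eigenvalues are known. The minimal polynomial is
  m_A(x) = Π_λ (x − λ)^{k_λ}
where k_λ is the size of the *largest* Jordan block for λ (equivalently, the smallest k with (A − λI)^k v = 0 for every generalised eigenvector v of λ).

  λ = 4: largest Jordan block has size 2, contributing (x − 4)^2

So m_A(x) = (x - 4)^2 = x^2 - 8*x + 16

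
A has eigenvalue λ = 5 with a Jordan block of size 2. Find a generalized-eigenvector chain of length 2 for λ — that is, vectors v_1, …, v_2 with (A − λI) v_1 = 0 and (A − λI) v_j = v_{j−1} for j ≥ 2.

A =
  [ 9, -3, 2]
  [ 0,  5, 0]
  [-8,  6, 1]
A Jordan chain for λ = 5 of length 2:
v_1 = (4, 0, -8)ᵀ
v_2 = (1, 0, 0)ᵀ

Let N = A − (5)·I. We want v_2 with N^2 v_2 = 0 but N^1 v_2 ≠ 0; then v_{j-1} := N · v_j for j = 2, …, 2.

Pick v_2 = (1, 0, 0)ᵀ.
Then v_1 = N · v_2 = (4, 0, -8)ᵀ.

Sanity check: (A − (5)·I) v_1 = (0, 0, 0)ᵀ = 0. ✓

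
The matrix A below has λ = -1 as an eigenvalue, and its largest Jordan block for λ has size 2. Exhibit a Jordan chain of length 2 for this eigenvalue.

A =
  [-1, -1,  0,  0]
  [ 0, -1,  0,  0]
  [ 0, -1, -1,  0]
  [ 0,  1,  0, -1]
A Jordan chain for λ = -1 of length 2:
v_1 = (-1, 0, -1, 1)ᵀ
v_2 = (0, 1, 0, 0)ᵀ

Let N = A − (-1)·I. We want v_2 with N^2 v_2 = 0 but N^1 v_2 ≠ 0; then v_{j-1} := N · v_j for j = 2, …, 2.

Pick v_2 = (0, 1, 0, 0)ᵀ.
Then v_1 = N · v_2 = (-1, 0, -1, 1)ᵀ.

Sanity check: (A − (-1)·I) v_1 = (0, 0, 0, 0)ᵀ = 0. ✓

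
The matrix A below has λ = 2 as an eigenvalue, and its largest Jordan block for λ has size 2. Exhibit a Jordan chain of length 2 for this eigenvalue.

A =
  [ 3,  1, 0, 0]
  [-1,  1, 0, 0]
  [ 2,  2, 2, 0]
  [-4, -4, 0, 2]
A Jordan chain for λ = 2 of length 2:
v_1 = (1, -1, 2, -4)ᵀ
v_2 = (1, 0, 0, 0)ᵀ

Let N = A − (2)·I. We want v_2 with N^2 v_2 = 0 but N^1 v_2 ≠ 0; then v_{j-1} := N · v_j for j = 2, …, 2.

Pick v_2 = (1, 0, 0, 0)ᵀ.
Then v_1 = N · v_2 = (1, -1, 2, -4)ᵀ.

Sanity check: (A − (2)·I) v_1 = (0, 0, 0, 0)ᵀ = 0. ✓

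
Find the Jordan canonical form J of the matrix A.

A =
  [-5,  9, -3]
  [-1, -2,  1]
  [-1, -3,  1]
J_3(-2)

The characteristic polynomial is
  det(x·I − A) = x^3 + 6*x^2 + 12*x + 8 = (x + 2)^3

Eigenvalues and multiplicities (the geometric multiplicity of λ is n − rank(A − λI), which equals the number of Jordan blocks for λ):
  λ = -2: algebraic multiplicity = 3, geometric multiplicity = 1

Determining the block sizes for each eigenvalue:
  λ = -2: one block (gm = 1), so the single block has size am = 3 → block sizes [3]

Assembling the blocks gives a Jordan form
J =
  [-2,  1,  0]
  [ 0, -2,  1]
  [ 0,  0, -2]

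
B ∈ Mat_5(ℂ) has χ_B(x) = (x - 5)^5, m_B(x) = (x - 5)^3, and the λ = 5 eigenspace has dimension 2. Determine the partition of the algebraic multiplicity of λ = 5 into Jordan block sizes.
Block sizes for λ = 5: [3, 2]

Step 1 — from the characteristic polynomial, algebraic multiplicity of λ = 5 is 5. From dim ker(B − (5)·I) = 2, there are exactly 2 Jordan blocks for λ = 5.
Step 2 — from the minimal polynomial, the factor (x − 5)^3 tells us the largest block for λ = 5 has size 3.
Step 3 — with total size 5, 2 blocks, and largest block 3, the block sizes (in nonincreasing order) are [3, 2].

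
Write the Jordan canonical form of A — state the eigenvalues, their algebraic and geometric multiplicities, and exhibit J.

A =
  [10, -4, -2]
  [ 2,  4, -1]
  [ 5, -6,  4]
J_3(6)

The characteristic polynomial is
  det(x·I − A) = x^3 - 18*x^2 + 108*x - 216 = (x - 6)^3

Eigenvalues and multiplicities (the geometric multiplicity of λ is n − rank(A − λI), which equals the number of Jordan blocks for λ):
  λ = 6: algebraic multiplicity = 3, geometric multiplicity = 1

Determining the block sizes for each eigenvalue:
  λ = 6: one block (gm = 1), so the single block has size am = 3 → block sizes [3]

Assembling the blocks gives a Jordan form
J =
  [6, 1, 0]
  [0, 6, 1]
  [0, 0, 6]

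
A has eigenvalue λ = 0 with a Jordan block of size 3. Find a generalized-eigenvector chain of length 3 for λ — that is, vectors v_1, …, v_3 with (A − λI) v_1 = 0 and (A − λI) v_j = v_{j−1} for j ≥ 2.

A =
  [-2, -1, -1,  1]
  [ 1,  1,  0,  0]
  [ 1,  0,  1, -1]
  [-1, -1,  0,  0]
A Jordan chain for λ = 0 of length 3:
v_1 = (1, -1, 0, 1)ᵀ
v_2 = (-2, 1, 1, -1)ᵀ
v_3 = (1, 0, 0, 0)ᵀ

Let N = A − (0)·I. We want v_3 with N^3 v_3 = 0 but N^2 v_3 ≠ 0; then v_{j-1} := N · v_j for j = 3, …, 2.

Pick v_3 = (1, 0, 0, 0)ᵀ.
Then v_2 = N · v_3 = (-2, 1, 1, -1)ᵀ.
Then v_1 = N · v_2 = (1, -1, 0, 1)ᵀ.

Sanity check: (A − (0)·I) v_1 = (0, 0, 0, 0)ᵀ = 0. ✓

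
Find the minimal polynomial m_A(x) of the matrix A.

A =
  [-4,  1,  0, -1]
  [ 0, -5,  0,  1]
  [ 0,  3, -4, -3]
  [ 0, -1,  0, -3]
x^2 + 8*x + 16

The characteristic polynomial is χ_A(x) = (x + 4)^4, so the eigenvalues are known. The minimal polynomial is
  m_A(x) = Π_λ (x − λ)^{k_λ}
where k_λ is the size of the *largest* Jordan block for λ (equivalently, the smallest k with (A − λI)^k v = 0 for every generalised eigenvector v of λ).

  λ = -4: largest Jordan block has size 2, contributing (x + 4)^2

So m_A(x) = (x + 4)^2 = x^2 + 8*x + 16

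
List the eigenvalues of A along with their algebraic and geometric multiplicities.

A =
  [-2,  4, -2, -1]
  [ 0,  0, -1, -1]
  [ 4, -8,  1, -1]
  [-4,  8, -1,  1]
λ = 0: alg = 4, geom = 2

Step 1 — factor the characteristic polynomial to read off the algebraic multiplicities:
  χ_A(x) = x^4

Step 2 — compute geometric multiplicities via the rank-nullity identity g(λ) = n − rank(A − λI):
  rank(A − (0)·I) = 2, so dim ker(A − (0)·I) = n − 2 = 2

Summary:
  λ = 0: algebraic multiplicity = 4, geometric multiplicity = 2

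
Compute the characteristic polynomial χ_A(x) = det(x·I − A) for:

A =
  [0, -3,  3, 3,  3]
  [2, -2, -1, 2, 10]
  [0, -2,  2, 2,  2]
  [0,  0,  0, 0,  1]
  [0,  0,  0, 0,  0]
x^5

Expanding det(x·I − A) (e.g. by cofactor expansion or by noting that A is similar to its Jordan form J, which has the same characteristic polynomial as A) gives
  χ_A(x) = x^5
which factors as x^5. The eigenvalues (with algebraic multiplicities) are λ = 0 with multiplicity 5.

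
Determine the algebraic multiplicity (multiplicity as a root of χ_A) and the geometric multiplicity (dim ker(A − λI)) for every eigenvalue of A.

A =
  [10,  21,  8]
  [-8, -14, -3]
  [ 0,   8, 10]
λ = 2: alg = 3, geom = 1

Step 1 — factor the characteristic polynomial to read off the algebraic multiplicities:
  χ_A(x) = (x - 2)^3

Step 2 — compute geometric multiplicities via the rank-nullity identity g(λ) = n − rank(A − λI):
  rank(A − (2)·I) = 2, so dim ker(A − (2)·I) = n − 2 = 1

Summary:
  λ = 2: algebraic multiplicity = 3, geometric multiplicity = 1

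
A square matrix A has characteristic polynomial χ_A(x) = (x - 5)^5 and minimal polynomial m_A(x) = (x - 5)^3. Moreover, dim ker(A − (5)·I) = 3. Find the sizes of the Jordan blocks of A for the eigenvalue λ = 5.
Block sizes for λ = 5: [3, 1, 1]

Step 1 — from the characteristic polynomial, algebraic multiplicity of λ = 5 is 5. From dim ker(A − (5)·I) = 3, there are exactly 3 Jordan blocks for λ = 5.
Step 2 — from the minimal polynomial, the factor (x − 5)^3 tells us the largest block for λ = 5 has size 3.
Step 3 — with total size 5, 3 blocks, and largest block 3, the block sizes (in nonincreasing order) are [3, 1, 1].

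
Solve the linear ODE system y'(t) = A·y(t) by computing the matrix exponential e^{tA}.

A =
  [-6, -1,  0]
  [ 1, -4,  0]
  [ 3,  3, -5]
e^{tA} =
  [-t*exp(-5*t) + exp(-5*t), -t*exp(-5*t), 0]
  [t*exp(-5*t), t*exp(-5*t) + exp(-5*t), 0]
  [3*t*exp(-5*t), 3*t*exp(-5*t), exp(-5*t)]

Strategy: write A = P · J · P⁻¹ where J is a Jordan canonical form, so e^{tA} = P · e^{tJ} · P⁻¹, and e^{tJ} can be computed block-by-block.

A has Jordan form
J =
  [-5,  1,  0]
  [ 0, -5,  0]
  [ 0,  0, -5]
(up to reordering of blocks).

Per-block formulas:
  For a 2×2 Jordan block J_2(-5): exp(t · J_2(-5)) = e^(-5t)·(I + t·N), where N is the 2×2 nilpotent shift.
  For a 1×1 block at λ = -5: exp(t · [-5]) = [e^(-5t)].

After assembling e^{tJ} and conjugating by P, we get:

e^{tA} =
  [-t*exp(-5*t) + exp(-5*t), -t*exp(-5*t), 0]
  [t*exp(-5*t), t*exp(-5*t) + exp(-5*t), 0]
  [3*t*exp(-5*t), 3*t*exp(-5*t), exp(-5*t)]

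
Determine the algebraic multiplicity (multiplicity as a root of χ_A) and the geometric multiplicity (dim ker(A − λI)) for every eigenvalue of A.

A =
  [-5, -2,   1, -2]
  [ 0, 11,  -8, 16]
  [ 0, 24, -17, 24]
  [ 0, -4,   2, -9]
λ = -5: alg = 4, geom = 3

Step 1 — factor the characteristic polynomial to read off the algebraic multiplicities:
  χ_A(x) = (x + 5)^4

Step 2 — compute geometric multiplicities via the rank-nullity identity g(λ) = n − rank(A − λI):
  rank(A − (-5)·I) = 1, so dim ker(A − (-5)·I) = n − 1 = 3

Summary:
  λ = -5: algebraic multiplicity = 4, geometric multiplicity = 3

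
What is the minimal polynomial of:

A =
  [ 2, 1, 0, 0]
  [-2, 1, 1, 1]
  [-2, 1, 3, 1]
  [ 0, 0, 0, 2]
x^3 - 6*x^2 + 12*x - 8

The characteristic polynomial is χ_A(x) = (x - 2)^4, so the eigenvalues are known. The minimal polynomial is
  m_A(x) = Π_λ (x − λ)^{k_λ}
where k_λ is the size of the *largest* Jordan block for λ (equivalently, the smallest k with (A − λI)^k v = 0 for every generalised eigenvector v of λ).

  λ = 2: largest Jordan block has size 3, contributing (x − 2)^3

So m_A(x) = (x - 2)^3 = x^3 - 6*x^2 + 12*x - 8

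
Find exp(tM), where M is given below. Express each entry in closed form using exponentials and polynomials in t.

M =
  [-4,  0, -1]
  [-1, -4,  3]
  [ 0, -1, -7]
e^{tM} =
  [t^2*exp(-5*t)/2 + t*exp(-5*t) + exp(-5*t), t^2*exp(-5*t)/2, t^2*exp(-5*t)/2 - t*exp(-5*t)]
  [-t^2*exp(-5*t) - t*exp(-5*t), -t^2*exp(-5*t) + t*exp(-5*t) + exp(-5*t), -t^2*exp(-5*t) + 3*t*exp(-5*t)]
  [t^2*exp(-5*t)/2, t^2*exp(-5*t)/2 - t*exp(-5*t), t^2*exp(-5*t)/2 - 2*t*exp(-5*t) + exp(-5*t)]

Strategy: write M = P · J · P⁻¹ where J is a Jordan canonical form, so e^{tM} = P · e^{tJ} · P⁻¹, and e^{tJ} can be computed block-by-block.

M has Jordan form
J =
  [-5,  1,  0]
  [ 0, -5,  1]
  [ 0,  0, -5]
(up to reordering of blocks).

Per-block formulas:
  For a 3×3 Jordan block J_3(-5): exp(t · J_3(-5)) = e^(-5t)·(I + t·N + (t^2/2)·N^2), where N is the 3×3 nilpotent shift.

After assembling e^{tJ} and conjugating by P, we get:

e^{tM} =
  [t^2*exp(-5*t)/2 + t*exp(-5*t) + exp(-5*t), t^2*exp(-5*t)/2, t^2*exp(-5*t)/2 - t*exp(-5*t)]
  [-t^2*exp(-5*t) - t*exp(-5*t), -t^2*exp(-5*t) + t*exp(-5*t) + exp(-5*t), -t^2*exp(-5*t) + 3*t*exp(-5*t)]
  [t^2*exp(-5*t)/2, t^2*exp(-5*t)/2 - t*exp(-5*t), t^2*exp(-5*t)/2 - 2*t*exp(-5*t) + exp(-5*t)]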